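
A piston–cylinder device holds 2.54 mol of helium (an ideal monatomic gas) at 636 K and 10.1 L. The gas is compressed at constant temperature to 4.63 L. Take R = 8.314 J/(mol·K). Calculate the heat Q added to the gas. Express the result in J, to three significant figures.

Isothermal ⇒ ΔU = 0, so Q = W = nRT ln(V₂/V₁).
Q = (2.54)(8.314)(636) ln(4.63/10.1) = 13431 × -0.78 = -10476 J.

Q ≈ -10500 J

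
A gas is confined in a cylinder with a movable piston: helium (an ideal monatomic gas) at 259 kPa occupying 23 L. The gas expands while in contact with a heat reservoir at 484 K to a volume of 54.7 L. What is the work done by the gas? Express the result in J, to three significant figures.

W ≈ 5160 J

Isothermal: W = nRT ln(V₂/V₁) = P₁V₁ ln(V₂/V₁).
P₁V₁ = (259 kPa)(23 L) = 5957 J.
W = 5957 × ln(54.7/23) = 5957 × 0.8664
W_by_gas = 5161 J.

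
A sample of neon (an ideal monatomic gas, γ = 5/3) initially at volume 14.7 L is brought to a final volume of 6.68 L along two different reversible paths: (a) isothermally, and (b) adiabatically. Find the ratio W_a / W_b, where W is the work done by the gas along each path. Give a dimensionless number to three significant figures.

W_a / W_b ≈ 0.760

Path (a) isothermal: W = P₁V₁ ln(V₂/V₁) → W_a/(P₁V₁) = -0.7887.
Path (b) adiabatic: W = P₁V₁(1 − (V₁/V₂)^(γ−1))/(γ−1) → W_b/(P₁V₁) = -1.038.
W_a / W_b = -0.7887 / -1.038 = 0.76.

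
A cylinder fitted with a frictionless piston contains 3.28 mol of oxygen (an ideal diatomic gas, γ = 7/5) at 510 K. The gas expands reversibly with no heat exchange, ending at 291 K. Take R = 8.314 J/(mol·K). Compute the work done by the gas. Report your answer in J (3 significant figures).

Adiabatic ⇒ Q = 0, so W_by = −ΔU = nCᵥ(T₁ − T₂).
Cᵥ = 5R/2 = 20.79 J/(mol·K).
W = (3.28)(20.79)(510 − 291) = 14930 J.

W ≈ 14900 J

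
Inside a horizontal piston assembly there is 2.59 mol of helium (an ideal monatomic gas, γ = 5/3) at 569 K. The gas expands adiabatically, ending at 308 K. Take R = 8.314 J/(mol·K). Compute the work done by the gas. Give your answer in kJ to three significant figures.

Adiabatic ⇒ Q = 0, so W_by = −ΔU = nCᵥ(T₁ − T₂).
Cᵥ = 3R/2 = 12.47 J/(mol·K).
W = (2.59)(12.47)(569 − 308) = 8430 J.

W ≈ 8.43 kJ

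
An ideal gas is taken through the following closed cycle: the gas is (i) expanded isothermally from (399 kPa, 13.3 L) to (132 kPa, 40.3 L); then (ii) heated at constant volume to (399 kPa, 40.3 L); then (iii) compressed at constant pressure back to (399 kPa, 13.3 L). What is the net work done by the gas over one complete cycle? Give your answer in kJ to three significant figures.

Leg (i): W = PᵢVᵢ ln(V_f/Vᵢ) = (5307) ln(40.3/13.3) = 5883 J.
Leg (ii): W = 0.
Leg (iii): W = PΔV = (399)(13.3 − 40.3) = -10773 J.
W_net = 5883 − 10773 = -4890 J.

W_net ≈ -4.89 kJ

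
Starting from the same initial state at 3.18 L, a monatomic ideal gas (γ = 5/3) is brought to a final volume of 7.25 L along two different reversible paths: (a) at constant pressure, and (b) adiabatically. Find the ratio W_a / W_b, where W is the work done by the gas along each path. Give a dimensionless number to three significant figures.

W_a / W_b ≈ 2.02

Path (a) isobaric: W = P₁(V₂ − V₁) → W_a/(P₁V₁) = 1.28.
Path (b) adiabatic: W = P₁V₁(1 − (V₁/V₂)^(γ−1))/(γ−1) → W_b/(P₁V₁) = 0.6341.
W_a / W_b = 1.28 / 0.6341 = 2.019.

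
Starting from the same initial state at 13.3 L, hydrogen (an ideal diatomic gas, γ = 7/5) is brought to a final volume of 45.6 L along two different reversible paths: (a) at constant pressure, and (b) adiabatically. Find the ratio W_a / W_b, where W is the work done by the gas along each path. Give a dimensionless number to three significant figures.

Path (a) isobaric: W = P₁(V₂ − V₁) → W_a/(P₁V₁) = 2.429.
Path (b) adiabatic: W = P₁V₁(1 − (V₁/V₂)^(γ−1))/(γ−1) → W_b/(P₁V₁) = 0.9728.
W_a / W_b = 2.429 / 0.9728 = 2.496.

W_a / W_b ≈ 2.50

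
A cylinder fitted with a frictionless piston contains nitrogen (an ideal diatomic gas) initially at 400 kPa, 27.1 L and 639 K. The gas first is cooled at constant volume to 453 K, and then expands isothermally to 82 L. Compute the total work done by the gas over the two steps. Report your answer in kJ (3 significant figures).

Step 1 (isochoric): W = 0 (constant volume).
After step 1: P = 283.6 kPa (V unchanged).
Step 2 (isothermal): W = P₁V₁ ln(V₂/V₁) = (7685) ln(82/27.1) = 8508 J.
W_total = 0 + 8508 = 8508 J.

W_total ≈ 8.51 kJ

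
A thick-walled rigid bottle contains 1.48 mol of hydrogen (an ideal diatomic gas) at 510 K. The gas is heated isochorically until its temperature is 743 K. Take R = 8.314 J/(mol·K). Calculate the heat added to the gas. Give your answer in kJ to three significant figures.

Q ≈ 7.17 kJ

Constant volume ⇒ W = 0, so Q = ΔU = nCᵥΔT with Cᵥ = 5R/2 = 20.79 J/(mol·K).
ΔU = (1.48)(20.79)(743 − 510) = 7167 J.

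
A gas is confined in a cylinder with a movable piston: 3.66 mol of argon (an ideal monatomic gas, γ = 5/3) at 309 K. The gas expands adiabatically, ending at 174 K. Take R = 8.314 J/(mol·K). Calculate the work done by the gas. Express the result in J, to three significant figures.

W ≈ 6160 J

Adiabatic ⇒ Q = 0, so W_by = −ΔU = nCᵥ(T₁ − T₂).
Cᵥ = 3R/2 = 12.47 J/(mol·K).
W = (3.66)(12.47)(309 − 174) = 6162 J.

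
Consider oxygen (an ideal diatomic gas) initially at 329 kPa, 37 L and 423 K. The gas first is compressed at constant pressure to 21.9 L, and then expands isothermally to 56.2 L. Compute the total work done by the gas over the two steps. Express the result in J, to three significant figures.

Step 1 (isobaric): W = PΔV = (329 kPa)(21.9 − 37 L) = -4968 J.
After step 1: P = 329 kPa, V = 21.9 L, T = 250.4 K.
Step 2 (isothermal): W = P₁V₁ ln(V₂/V₁) = (7205) ln(56.2/21.9) = 6790 J.
W_total = -4968 + 6790 = 1822 J.

W_total ≈ 1820 J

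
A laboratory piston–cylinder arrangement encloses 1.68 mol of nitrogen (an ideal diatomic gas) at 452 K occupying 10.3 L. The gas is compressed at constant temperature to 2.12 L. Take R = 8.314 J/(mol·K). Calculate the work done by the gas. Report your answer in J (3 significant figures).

W ≈ -9980 J

Isothermal: W = nRT ln(V₂/V₁).
W = (1.68)(8.314)(452) × ln(2.12/10.3)
  = 6313 × -1.581
W_by_gas = -9980 J.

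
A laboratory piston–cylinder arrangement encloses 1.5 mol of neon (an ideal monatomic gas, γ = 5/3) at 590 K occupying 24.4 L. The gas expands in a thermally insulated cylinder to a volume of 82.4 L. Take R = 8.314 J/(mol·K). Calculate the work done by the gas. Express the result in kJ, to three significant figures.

Adiabatic: TV^(γ−1) = const with γ = 5/3.
T₂ = T₁ (V₁/V₂)^(γ−1) = 590 × (24.4/82.4)^0.667 = 590 × 0.4443 = 262.1 K.
W_by = nCᵥ(T₁ − T₂) = (1.5)(12.47)(590 − 262.1) = 6134 J.

W ≈ 6.13 kJ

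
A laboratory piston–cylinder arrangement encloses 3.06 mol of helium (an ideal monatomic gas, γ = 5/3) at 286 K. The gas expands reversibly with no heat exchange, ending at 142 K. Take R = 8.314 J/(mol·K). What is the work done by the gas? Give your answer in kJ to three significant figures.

W ≈ 5.50 kJ

Adiabatic ⇒ Q = 0, so W_by = −ΔU = nCᵥ(T₁ − T₂).
Cᵥ = 3R/2 = 12.47 J/(mol·K).
W = (3.06)(12.47)(286 − 142) = 5495 J.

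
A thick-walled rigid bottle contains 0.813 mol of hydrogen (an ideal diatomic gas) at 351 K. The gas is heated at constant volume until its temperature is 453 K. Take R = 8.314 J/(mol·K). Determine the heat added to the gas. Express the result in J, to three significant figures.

Q ≈ 1720 J

Constant volume ⇒ W = 0, so Q = ΔU = nCᵥΔT with Cᵥ = 5R/2 = 20.79 J/(mol·K).
ΔU = (0.813)(20.79)(453 − 351) = 1724 J.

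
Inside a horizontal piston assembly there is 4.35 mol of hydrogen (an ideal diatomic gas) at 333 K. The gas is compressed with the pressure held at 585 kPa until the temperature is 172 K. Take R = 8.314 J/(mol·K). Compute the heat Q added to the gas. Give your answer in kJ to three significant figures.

Isobaric: W = nRΔT = (4.35)(8.314)(-161) = -5823 J.
ΔU = nCᵥΔT with Cᵥ = 5R/2: ΔU = (4.35)(20.79)(-161) = -14557 J.
Q = ΔU + W = -14557 − 5823 = -20379 J.

Q ≈ -20.4 kJ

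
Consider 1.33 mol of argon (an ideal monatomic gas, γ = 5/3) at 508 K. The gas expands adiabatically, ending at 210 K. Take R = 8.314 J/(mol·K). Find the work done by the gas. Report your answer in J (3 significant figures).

W ≈ 4940 J

Adiabatic ⇒ Q = 0, so W_by = −ΔU = nCᵥ(T₁ − T₂).
Cᵥ = 3R/2 = 12.47 J/(mol·K).
W = (1.33)(12.47)(508 − 210) = 4943 J.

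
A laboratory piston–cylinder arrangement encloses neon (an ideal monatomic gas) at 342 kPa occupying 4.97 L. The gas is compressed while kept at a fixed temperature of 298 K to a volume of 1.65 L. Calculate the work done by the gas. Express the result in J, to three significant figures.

Isothermal: W = nRT ln(V₂/V₁) = P₁V₁ ln(V₂/V₁).
P₁V₁ = (342 kPa)(4.97 L) = 1700 J.
W = 1700 × ln(1.65/4.97) = 1700 × -1.103
W_by_gas = -1874 J.

W ≈ -1870 J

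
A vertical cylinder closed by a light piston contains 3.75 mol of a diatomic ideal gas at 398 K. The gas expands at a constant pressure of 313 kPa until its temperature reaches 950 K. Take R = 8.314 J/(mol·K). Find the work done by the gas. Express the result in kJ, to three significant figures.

W ≈ 17.2 kJ

Isobaric: W = P ΔV = nR ΔT.
W = (3.75)(8.314)(950 − 398) = 17210 J.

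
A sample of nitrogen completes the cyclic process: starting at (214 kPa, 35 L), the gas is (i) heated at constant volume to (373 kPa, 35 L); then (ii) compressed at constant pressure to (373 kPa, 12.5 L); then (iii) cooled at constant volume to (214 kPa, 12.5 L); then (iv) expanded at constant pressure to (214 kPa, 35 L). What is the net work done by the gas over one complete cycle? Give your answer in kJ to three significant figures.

W_net ≈ -3.58 kJ

Constant-volume legs do no work.
W(ii) = (373)(12.5 − 35) = -8392 J; W(iv) = (214)(35 − 12.5) = 4815 J.
W_net = -8392 + 4815 = -3578 J (the counter-clockwise enclosed area).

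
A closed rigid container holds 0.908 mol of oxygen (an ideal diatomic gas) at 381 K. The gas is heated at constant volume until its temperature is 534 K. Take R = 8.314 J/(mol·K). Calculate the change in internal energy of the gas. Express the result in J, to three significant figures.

Constant volume ⇒ W = 0, so Q = ΔU = nCᵥΔT with Cᵥ = 5R/2 = 20.79 J/(mol·K).
ΔU = (0.908)(20.79)(534 − 381) = 2888 J.

ΔU ≈ 2890 J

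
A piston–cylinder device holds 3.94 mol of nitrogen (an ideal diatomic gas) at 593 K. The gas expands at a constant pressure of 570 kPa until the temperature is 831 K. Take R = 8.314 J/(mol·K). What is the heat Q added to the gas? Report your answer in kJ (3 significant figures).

Q ≈ 27.3 kJ

Isobaric: W = nRΔT = (3.94)(8.314)(238) = 7796 J.
ΔU = nCᵥΔT with Cᵥ = 5R/2: ΔU = (3.94)(20.79)(238) = 19491 J.
Q = ΔU + W = 19491 + 7796 = 27287 J.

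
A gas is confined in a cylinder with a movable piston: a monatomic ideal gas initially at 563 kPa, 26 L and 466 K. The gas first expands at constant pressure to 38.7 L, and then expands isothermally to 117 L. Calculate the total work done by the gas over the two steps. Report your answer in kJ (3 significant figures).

W_total ≈ 31.3 kJ

Step 1 (isobaric): W = PΔV = (563 kPa)(38.7 − 26 L) = 7150 J.
After step 1: P = 563 kPa, V = 38.7 L, T = 693.6 K.
Step 2 (isothermal): W = P₁V₁ ln(V₂/V₁) = (21788) ln(117/38.7) = 24105 J.
W_total = 7150 + 24105 = 31255 J.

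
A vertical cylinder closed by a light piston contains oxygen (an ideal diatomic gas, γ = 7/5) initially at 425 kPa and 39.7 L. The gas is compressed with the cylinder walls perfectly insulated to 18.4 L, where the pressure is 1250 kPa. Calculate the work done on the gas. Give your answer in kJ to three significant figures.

W ≈ 15.3 kJ

Adiabatic: W = (P₁V₁ − P₂V₂)/(γ − 1) with γ = 7/5.
P₁V₁ = 16872 J, P₂V₂ = 23000 J.
W = (16872 − 23000) / 0.4 = -15319 J.
Work on gas = −W_by = 15319 J.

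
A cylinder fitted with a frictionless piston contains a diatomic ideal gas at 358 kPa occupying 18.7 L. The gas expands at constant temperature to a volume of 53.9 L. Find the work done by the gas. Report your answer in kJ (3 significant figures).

W ≈ 7.09 kJ

Isothermal: W = nRT ln(V₂/V₁) = P₁V₁ ln(V₂/V₁).
P₁V₁ = (358 kPa)(18.7 L) = 6695 J.
W = 6695 × ln(53.9/18.7) = 6695 × 1.059
W_by_gas = 7087 J.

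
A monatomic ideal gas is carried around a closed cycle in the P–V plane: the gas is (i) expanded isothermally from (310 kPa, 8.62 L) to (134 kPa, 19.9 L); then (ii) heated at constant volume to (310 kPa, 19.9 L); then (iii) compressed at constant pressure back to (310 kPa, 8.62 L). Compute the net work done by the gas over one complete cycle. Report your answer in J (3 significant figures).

W_net ≈ -1260 J

Leg (i): W = PᵢVᵢ ln(V_f/Vᵢ) = (2672) ln(19.9/8.62) = 2236 J.
Leg (ii): W = 0.
Leg (iii): W = PΔV = (310)(8.62 − 19.9) = -3497 J.
W_net = 2236 − 3497 = -1261 J.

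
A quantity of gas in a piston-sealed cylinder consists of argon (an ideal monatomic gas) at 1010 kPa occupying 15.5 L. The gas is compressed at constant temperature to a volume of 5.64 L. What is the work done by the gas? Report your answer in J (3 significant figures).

Isothermal: W = nRT ln(V₂/V₁) = P₁V₁ ln(V₂/V₁).
P₁V₁ = (1010 kPa)(15.5 L) = 15655 J.
W = 15655 × ln(5.64/15.5) = 15655 × -1.011
W_by_gas = -15827 J.

W ≈ -15800 J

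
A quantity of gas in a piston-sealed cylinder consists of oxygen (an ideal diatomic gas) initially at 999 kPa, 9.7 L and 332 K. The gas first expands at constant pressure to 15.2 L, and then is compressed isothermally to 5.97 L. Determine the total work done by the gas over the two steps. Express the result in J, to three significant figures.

W_total ≈ -8700 J

Step 1 (isobaric): W = PΔV = (999 kPa)(15.2 − 9.7 L) = 5494 J.
After step 1: P = 999 kPa, V = 15.2 L, T = 520.2 K.
Step 2 (isothermal): W = P₁V₁ ln(V₂/V₁) = (15185) ln(5.97/15.2) = -14191 J.
W_total = 5494 − 14191 = -8696 J.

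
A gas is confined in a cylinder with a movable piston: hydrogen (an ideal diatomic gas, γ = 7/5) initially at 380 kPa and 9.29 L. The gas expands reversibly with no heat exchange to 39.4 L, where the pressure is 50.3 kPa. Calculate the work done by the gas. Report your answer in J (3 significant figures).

Adiabatic: W = (P₁V₁ − P₂V₂)/(γ − 1) with γ = 7/5.
P₁V₁ = 3530 J, P₂V₂ = 1982 J.
W = (3530 − 1982) / 0.4 = 3871 J.

W ≈ 3870 J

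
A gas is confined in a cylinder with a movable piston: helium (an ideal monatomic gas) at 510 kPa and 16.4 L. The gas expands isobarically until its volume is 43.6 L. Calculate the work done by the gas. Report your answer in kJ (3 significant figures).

Isobaric: W = P ΔV.
W = (510 kPa)(43.6 − 16.4 L) = (510)(27.2) = 13872 J.

W ≈ 13.9 kJ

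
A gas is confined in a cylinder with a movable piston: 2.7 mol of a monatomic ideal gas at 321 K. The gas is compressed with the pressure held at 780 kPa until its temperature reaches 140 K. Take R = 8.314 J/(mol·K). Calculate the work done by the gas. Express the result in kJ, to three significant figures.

W ≈ -4.06 kJ

Isobaric: W = P ΔV = nR ΔT.
W = (2.7)(8.314)(140 − 321) = -4063 J.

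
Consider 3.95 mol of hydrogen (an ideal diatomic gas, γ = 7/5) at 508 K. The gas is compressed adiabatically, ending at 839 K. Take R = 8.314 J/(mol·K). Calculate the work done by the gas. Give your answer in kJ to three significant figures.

W ≈ -27.2 kJ

Adiabatic ⇒ Q = 0, so W_by = −ΔU = nCᵥ(T₁ − T₂).
Cᵥ = 5R/2 = 20.79 J/(mol·K).
W = (3.95)(20.79)(508 − 839) = -27175 J.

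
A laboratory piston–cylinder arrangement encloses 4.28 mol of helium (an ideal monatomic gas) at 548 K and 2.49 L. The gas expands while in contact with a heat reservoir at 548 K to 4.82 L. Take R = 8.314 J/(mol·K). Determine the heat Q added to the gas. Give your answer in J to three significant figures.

Isothermal ⇒ ΔU = 0, so Q = W = nRT ln(V₂/V₁).
Q = (4.28)(8.314)(548) ln(4.82/2.49) = 19500 × 0.6605 = 12880 J.

Q ≈ 12900 J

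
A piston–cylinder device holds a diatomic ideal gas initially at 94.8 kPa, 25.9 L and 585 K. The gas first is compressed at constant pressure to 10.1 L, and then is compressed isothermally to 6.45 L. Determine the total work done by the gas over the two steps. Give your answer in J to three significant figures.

Step 1 (isobaric): W = PΔV = (94.8 kPa)(10.1 − 25.9 L) = -1498 J.
After step 1: P = 94.8 kPa, V = 10.1 L, T = 228.1 K.
Step 2 (isothermal): W = P₁V₁ ln(V₂/V₁) = (957.5) ln(6.45/10.1) = -429.4 J.
W_total = -1498 − 429.4 = -1927 J.

W_total ≈ -1930 J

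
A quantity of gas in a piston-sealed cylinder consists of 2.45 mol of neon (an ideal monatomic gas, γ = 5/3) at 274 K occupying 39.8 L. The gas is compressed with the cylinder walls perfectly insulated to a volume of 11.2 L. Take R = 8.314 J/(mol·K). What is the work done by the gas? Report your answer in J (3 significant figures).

Adiabatic: TV^(γ−1) = const with γ = 5/3.
T₂ = T₁ (V₁/V₂)^(γ−1) = 274 × (39.8/11.2)^0.667 = 274 × 2.329 = 638.1 K.
W_by = nCᵥ(T₁ − T₂) = (2.45)(12.47)(274 − 638.1) = -11123 J.

W ≈ -11100 J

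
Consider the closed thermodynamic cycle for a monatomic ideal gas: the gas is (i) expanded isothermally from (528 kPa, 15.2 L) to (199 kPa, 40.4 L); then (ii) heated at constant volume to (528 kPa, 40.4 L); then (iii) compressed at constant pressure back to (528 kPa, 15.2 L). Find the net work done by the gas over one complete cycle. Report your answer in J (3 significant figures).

Leg (i): W = PᵢVᵢ ln(V_f/Vᵢ) = (8026) ln(40.4/15.2) = 7845 J.
Leg (ii): W = 0.
Leg (iii): W = PΔV = (528)(15.2 − 40.4) = -13306 J.
W_net = 7845 − 13306 = -5460 J.

W_net ≈ -5460 J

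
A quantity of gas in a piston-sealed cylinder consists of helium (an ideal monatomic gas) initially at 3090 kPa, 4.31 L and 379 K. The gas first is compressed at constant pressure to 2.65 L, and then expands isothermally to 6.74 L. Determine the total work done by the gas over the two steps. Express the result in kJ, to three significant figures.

Step 1 (isobaric): W = PΔV = (3090 kPa)(2.65 − 4.31 L) = -5129 J.
After step 1: P = 3090 kPa, V = 2.65 L, T = 233 K.
Step 2 (isothermal): W = P₁V₁ ln(V₂/V₁) = (8188) ln(6.74/2.65) = 7644 J.
W_total = -5129 + 7644 = 2515 J.

W_total ≈ 2.51 kJ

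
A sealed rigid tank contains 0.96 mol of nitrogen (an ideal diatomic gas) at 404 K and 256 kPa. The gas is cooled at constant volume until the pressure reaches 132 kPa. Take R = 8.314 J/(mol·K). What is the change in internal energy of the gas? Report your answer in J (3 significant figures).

ΔU ≈ -3900 J

Constant volume ⇒ W = 0, so Q = ΔU = nCᵥΔT with Cᵥ = 5R/2 = 20.79 J/(mol·K).
At constant V, T₂/T₁ = P₂/P₁ ⇒ ΔT = T₁(P₂/P₁ − 1) = 404·(132/256 − 1) = -195.7 K.
ΔU = (0.96)(20.79)(-195.7) = -3905 J.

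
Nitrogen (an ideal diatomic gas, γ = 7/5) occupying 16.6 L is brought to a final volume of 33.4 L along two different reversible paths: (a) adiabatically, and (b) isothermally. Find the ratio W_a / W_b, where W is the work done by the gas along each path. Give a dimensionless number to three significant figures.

Path (a) adiabatic: W = P₁V₁(1 − (V₁/V₂)^(γ−1))/(γ−1) → W_a/(P₁V₁) = 0.6099.
Path (b) isothermal: W = P₁V₁ ln(V₂/V₁) → W_b/(P₁V₁) = 0.6992.
W_a / W_b = 0.6099 / 0.6992 = 0.8723.

W_a / W_b ≈ 0.872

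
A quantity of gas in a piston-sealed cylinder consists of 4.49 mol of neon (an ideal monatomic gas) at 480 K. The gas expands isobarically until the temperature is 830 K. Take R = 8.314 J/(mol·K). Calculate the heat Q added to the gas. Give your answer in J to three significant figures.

Isobaric: W = nRΔT = (4.49)(8.314)(350) = 13065 J.
ΔU = nCᵥΔT with Cᵥ = 3R/2: ΔU = (4.49)(12.47)(350) = 19598 J.
Q = ΔU + W = 19598 + 13065 = 32664 J.

Q ≈ 32700 J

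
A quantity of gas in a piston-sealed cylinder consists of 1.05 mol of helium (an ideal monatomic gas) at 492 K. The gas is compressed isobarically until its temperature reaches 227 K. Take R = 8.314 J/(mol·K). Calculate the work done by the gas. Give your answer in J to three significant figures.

Isobaric: W = P ΔV = nR ΔT.
W = (1.05)(8.314)(227 − 492) = -2313 J.

W ≈ -2310 J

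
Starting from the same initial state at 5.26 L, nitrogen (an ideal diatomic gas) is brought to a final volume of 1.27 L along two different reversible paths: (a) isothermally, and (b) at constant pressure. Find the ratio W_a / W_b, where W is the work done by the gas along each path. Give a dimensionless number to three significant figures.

W_a / W_b ≈ 1.87

Path (a) isothermal: W = P₁V₁ ln(V₂/V₁) → W_a/(P₁V₁) = -1.421.
Path (b) isobaric: W = P₁(V₂ − V₁) → W_b/(P₁V₁) = -0.7586.
W_a / W_b = -1.421 / -0.7586 = 1.873.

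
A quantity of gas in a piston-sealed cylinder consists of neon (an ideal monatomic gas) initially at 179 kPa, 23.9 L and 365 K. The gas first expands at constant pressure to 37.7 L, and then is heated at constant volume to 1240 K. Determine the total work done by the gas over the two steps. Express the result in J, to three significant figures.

Step 1 (isobaric): W = PΔV = (179 kPa)(37.7 − 23.9 L) = 2470 J.
Step 2 (isochoric): W = 0 (constant volume).
W_total = 2470 + 0 = 2470 J.

W_total ≈ 2470 J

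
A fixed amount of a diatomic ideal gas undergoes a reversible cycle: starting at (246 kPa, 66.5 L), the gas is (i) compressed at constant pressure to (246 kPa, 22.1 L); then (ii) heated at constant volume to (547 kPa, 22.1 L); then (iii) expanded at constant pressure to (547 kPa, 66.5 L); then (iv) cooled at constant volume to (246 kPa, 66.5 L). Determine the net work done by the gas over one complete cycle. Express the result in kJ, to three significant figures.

W_net ≈ 13.4 kJ

Constant-volume legs do no work.
W(i) = (246)(22.1 − 66.5) = -10922 J; W(iii) = (547)(66.5 − 22.1) = 24287 J.
W_net = -10922 + 24287 = 13364 J (the clockwise enclosed area).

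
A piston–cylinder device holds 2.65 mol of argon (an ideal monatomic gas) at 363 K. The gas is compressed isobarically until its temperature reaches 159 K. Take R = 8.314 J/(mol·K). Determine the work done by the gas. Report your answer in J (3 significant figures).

W ≈ -4490 J

Isobaric: W = P ΔV = nR ΔT.
W = (2.65)(8.314)(159 − 363) = -4495 J.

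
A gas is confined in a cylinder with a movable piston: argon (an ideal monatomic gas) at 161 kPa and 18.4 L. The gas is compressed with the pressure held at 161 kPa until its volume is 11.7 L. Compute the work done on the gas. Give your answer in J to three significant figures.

Isobaric: W = P ΔV.
W = (161 kPa)(11.7 − 18.4 L) = (161)(-6.7) = -1079 J.
Work on gas = −W_by = 1079 J.

W ≈ 1080 J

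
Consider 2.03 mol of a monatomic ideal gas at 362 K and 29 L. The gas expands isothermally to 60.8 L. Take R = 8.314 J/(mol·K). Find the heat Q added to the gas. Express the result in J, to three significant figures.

Q ≈ 4520 J

Isothermal ⇒ ΔU = 0, so Q = W = nRT ln(V₂/V₁).
Q = (2.03)(8.314)(362) ln(60.8/29) = 6110 × 0.7403 = 4523 J.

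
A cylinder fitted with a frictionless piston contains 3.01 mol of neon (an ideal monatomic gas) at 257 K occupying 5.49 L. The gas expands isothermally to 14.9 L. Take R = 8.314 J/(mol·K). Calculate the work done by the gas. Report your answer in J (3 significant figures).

Isothermal: W = nRT ln(V₂/V₁).
W = (3.01)(8.314)(257) × ln(14.9/5.49)
  = 6431 × 0.9984
W_by_gas = 6421 J.

W ≈ 6420 J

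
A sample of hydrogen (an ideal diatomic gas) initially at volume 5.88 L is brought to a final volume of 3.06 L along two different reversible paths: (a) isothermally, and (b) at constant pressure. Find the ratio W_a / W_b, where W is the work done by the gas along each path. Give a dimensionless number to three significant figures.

Path (a) isothermal: W = P₁V₁ ln(V₂/V₁) → W_a/(P₁V₁) = -0.6531.
Path (b) isobaric: W = P₁(V₂ − V₁) → W_b/(P₁V₁) = -0.4796.
W_a / W_b = -0.6531 / -0.4796 = 1.362.

W_a / W_b ≈ 1.36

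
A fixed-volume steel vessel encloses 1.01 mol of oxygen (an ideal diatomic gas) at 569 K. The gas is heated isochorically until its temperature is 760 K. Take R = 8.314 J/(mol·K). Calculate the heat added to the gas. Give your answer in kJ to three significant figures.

Q ≈ 4.01 kJ

Constant volume ⇒ W = 0, so Q = ΔU = nCᵥΔT with Cᵥ = 5R/2 = 20.79 J/(mol·K).
ΔU = (1.01)(20.79)(760 − 569) = 4010 J.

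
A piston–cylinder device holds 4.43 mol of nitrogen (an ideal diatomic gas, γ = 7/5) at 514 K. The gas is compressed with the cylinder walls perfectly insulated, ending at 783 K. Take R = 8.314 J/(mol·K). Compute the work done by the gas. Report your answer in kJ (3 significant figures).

W ≈ -24.8 kJ

Adiabatic ⇒ Q = 0, so W_by = −ΔU = nCᵥ(T₁ − T₂).
Cᵥ = 5R/2 = 20.79 J/(mol·K).
W = (4.43)(20.79)(514 − 783) = -24769 J.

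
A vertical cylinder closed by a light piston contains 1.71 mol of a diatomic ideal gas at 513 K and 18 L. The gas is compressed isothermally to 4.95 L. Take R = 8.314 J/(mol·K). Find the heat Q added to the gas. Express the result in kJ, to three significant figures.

Q ≈ -9.42 kJ

Isothermal ⇒ ΔU = 0, so Q = W = nRT ln(V₂/V₁).
Q = (1.71)(8.314)(513) ln(4.95/18) = 7293 × -1.291 = -9416 J.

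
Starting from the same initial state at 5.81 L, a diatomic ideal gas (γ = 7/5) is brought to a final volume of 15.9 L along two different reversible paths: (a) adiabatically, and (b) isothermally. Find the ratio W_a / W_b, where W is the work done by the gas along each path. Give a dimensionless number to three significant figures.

W_a / W_b ≈ 0.823

Path (a) adiabatic: W = P₁V₁(1 − (V₁/V₂)^(γ−1))/(γ−1) → W_a/(P₁V₁) = 0.8287.
Path (b) isothermal: W = P₁V₁ ln(V₂/V₁) → W_b/(P₁V₁) = 1.007.
W_a / W_b = 0.8287 / 1.007 = 0.8232.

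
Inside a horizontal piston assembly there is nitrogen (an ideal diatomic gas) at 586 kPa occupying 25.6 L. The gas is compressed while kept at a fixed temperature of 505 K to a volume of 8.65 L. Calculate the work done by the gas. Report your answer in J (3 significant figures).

W ≈ -16300 J

Isothermal: W = nRT ln(V₂/V₁) = P₁V₁ ln(V₂/V₁).
P₁V₁ = (586 kPa)(25.6 L) = 15002 J.
W = 15002 × ln(8.65/25.6) = 15002 × -1.085
W_by_gas = -16277 J.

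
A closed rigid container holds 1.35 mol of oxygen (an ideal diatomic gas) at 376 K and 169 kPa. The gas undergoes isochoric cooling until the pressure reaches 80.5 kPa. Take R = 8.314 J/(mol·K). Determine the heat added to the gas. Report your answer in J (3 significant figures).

Constant volume ⇒ W = 0, so Q = ΔU = nCᵥΔT with Cᵥ = 5R/2 = 20.79 J/(mol·K).
At constant V, T₂/T₁ = P₂/P₁ ⇒ ΔT = T₁(P₂/P₁ − 1) = 376·(80.5/169 − 1) = -196.9 K.
ΔU = (1.35)(20.79)(-196.9) = -5525 J.

Q ≈ -5520 J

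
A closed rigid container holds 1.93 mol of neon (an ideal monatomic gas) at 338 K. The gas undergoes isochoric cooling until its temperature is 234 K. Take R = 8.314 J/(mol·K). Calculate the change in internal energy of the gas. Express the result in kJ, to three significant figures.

Constant volume ⇒ W = 0, so Q = ΔU = nCᵥΔT with Cᵥ = 3R/2 = 12.47 J/(mol·K).
ΔU = (1.93)(12.47)(234 − 338) = -2503 J.

ΔU ≈ -2.50 kJ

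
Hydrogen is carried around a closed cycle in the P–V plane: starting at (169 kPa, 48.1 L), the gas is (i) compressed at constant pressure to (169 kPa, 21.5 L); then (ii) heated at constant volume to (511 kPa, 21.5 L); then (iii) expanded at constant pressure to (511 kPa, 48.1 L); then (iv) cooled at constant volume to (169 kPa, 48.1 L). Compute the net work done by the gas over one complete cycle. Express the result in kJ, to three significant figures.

Constant-volume legs do no work.
W(i) = (169)(21.5 − 48.1) = -4495 J; W(iii) = (511)(48.1 − 21.5) = 13593 J.
W_net = -4495 + 13593 = 9097 J (the clockwise enclosed area).

W_net ≈ 9.10 kJ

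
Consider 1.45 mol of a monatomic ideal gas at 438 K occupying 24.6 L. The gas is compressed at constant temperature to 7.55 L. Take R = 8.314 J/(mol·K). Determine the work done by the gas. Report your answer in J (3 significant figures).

W ≈ -6240 J

Isothermal: W = nRT ln(V₂/V₁).
W = (1.45)(8.314)(438) × ln(7.55/24.6)
  = 5280 × -1.181
W_by_gas = -6237 J.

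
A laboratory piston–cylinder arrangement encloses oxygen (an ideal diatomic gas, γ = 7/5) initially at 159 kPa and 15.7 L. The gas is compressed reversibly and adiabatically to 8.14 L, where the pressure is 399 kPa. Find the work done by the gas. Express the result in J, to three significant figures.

Adiabatic: W = (P₁V₁ − P₂V₂)/(γ − 1) with γ = 7/5.
P₁V₁ = 2496 J, P₂V₂ = 3248 J.
W = (2496 − 3248) / 0.4 = -1879 J.

W ≈ -1880 J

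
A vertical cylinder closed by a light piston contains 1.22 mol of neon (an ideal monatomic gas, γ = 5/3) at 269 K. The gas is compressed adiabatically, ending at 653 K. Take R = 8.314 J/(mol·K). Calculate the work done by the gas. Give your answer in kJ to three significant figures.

Adiabatic ⇒ Q = 0, so W_by = −ΔU = nCᵥ(T₁ − T₂).
Cᵥ = 3R/2 = 12.47 J/(mol·K).
W = (1.22)(12.47)(269 − 653) = -5842 J.

W ≈ -5.84 kJ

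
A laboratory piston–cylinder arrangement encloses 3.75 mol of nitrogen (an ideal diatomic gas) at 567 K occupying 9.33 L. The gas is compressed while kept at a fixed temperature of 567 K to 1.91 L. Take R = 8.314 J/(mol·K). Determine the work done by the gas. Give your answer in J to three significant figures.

W ≈ -28000 J

Isothermal: W = nRT ln(V₂/V₁).
W = (3.75)(8.314)(567) × ln(1.91/9.33)
  = 17678 × -1.586
W_by_gas = -28039 J.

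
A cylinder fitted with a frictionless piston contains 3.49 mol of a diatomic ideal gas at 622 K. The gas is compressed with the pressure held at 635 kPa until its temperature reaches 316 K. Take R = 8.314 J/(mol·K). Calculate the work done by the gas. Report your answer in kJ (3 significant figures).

Isobaric: W = P ΔV = nR ΔT.
W = (3.49)(8.314)(316 − 622) = -8879 J.

W ≈ -8.88 kJ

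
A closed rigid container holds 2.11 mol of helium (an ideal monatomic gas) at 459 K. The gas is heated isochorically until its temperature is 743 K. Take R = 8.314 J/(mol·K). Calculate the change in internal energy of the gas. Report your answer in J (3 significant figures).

Constant volume ⇒ W = 0, so Q = ΔU = nCᵥΔT with Cᵥ = 3R/2 = 12.47 J/(mol·K).
ΔU = (2.11)(12.47)(743 − 459) = 7473 J.

ΔU ≈ 7470 J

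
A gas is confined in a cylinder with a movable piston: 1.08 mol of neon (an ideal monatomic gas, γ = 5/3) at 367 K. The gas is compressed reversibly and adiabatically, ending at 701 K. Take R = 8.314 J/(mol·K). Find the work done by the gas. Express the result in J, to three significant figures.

W ≈ -4500 J

Adiabatic ⇒ Q = 0, so W_by = −ΔU = nCᵥ(T₁ − T₂).
Cᵥ = 3R/2 = 12.47 J/(mol·K).
W = (1.08)(12.47)(367 − 701) = -4499 J.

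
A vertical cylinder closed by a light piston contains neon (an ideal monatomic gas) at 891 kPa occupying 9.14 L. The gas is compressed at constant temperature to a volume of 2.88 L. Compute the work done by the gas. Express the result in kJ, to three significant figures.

Isothermal: W = nRT ln(V₂/V₁) = P₁V₁ ln(V₂/V₁).
P₁V₁ = (891 kPa)(9.14 L) = 8144 J.
W = 8144 × ln(2.88/9.14) = 8144 × -1.155
W_by_gas = -9405 J.

W ≈ -9.40 kJ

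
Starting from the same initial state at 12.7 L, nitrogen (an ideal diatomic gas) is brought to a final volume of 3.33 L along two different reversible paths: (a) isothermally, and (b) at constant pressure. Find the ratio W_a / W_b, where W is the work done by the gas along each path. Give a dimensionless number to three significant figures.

Path (a) isothermal: W = P₁V₁ ln(V₂/V₁) → W_a/(P₁V₁) = -1.339.
Path (b) isobaric: W = P₁(V₂ − V₁) → W_b/(P₁V₁) = -0.7378.
W_a / W_b = -1.339 / -0.7378 = 1.814.

W_a / W_b ≈ 1.81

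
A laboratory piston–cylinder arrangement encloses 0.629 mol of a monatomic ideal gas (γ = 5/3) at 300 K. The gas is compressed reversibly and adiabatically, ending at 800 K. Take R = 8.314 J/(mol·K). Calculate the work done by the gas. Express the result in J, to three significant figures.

Adiabatic ⇒ Q = 0, so W_by = −ΔU = nCᵥ(T₁ − T₂).
Cᵥ = 3R/2 = 12.47 J/(mol·K).
W = (0.629)(12.47)(300 − 800) = -3922 J.

W ≈ -3920 J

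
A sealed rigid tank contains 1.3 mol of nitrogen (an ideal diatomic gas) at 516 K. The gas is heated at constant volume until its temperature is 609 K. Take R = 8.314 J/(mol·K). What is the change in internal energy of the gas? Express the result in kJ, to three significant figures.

ΔU ≈ 2.51 kJ

Constant volume ⇒ W = 0, so Q = ΔU = nCᵥΔT with Cᵥ = 5R/2 = 20.79 J/(mol·K).
ΔU = (1.3)(20.79)(609 − 516) = 2513 J.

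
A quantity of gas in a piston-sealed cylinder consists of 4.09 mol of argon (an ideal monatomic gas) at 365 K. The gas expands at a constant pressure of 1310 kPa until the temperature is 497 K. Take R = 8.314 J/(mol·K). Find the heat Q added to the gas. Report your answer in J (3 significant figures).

Q ≈ 11200 J

Isobaric: W = nRΔT = (4.09)(8.314)(132) = 4489 J.
ΔU = nCᵥΔT with Cᵥ = 3R/2: ΔU = (4.09)(12.47)(132) = 6733 J.
Q = ΔU + W = 6733 + 4489 = 11221 J.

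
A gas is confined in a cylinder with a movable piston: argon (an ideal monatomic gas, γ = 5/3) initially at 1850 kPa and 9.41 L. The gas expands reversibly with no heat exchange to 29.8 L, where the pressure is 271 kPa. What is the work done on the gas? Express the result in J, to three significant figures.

W ≈ -14000 J

Adiabatic: W = (P₁V₁ − P₂V₂)/(γ − 1) with γ = 5/3.
P₁V₁ = 17408 J, P₂V₂ = 8076 J.
W = (17408 − 8076) / 0.6667 = 13999 J.
Work on gas = −W_by = -13999 J.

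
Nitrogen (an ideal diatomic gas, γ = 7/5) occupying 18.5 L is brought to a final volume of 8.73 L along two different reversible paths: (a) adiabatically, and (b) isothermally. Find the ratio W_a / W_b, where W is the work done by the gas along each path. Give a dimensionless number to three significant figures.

Path (a) adiabatic: W = P₁V₁(1 − (V₁/V₂)^(γ−1))/(γ−1) → W_a/(P₁V₁) = -0.876.
Path (b) isothermal: W = P₁V₁ ln(V₂/V₁) → W_b/(P₁V₁) = -0.751.
W_a / W_b = -0.876 / -0.751 = 1.166.

W_a / W_b ≈ 1.17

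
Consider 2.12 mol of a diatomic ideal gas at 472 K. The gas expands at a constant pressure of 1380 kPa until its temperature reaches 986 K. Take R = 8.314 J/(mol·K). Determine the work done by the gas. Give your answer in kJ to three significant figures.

W ≈ 9.06 kJ

Isobaric: W = P ΔV = nR ΔT.
W = (2.12)(8.314)(986 − 472) = 9060 J.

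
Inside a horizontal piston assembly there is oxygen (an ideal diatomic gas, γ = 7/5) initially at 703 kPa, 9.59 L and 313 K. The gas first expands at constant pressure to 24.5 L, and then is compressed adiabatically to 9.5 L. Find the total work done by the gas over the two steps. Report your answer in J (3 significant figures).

Step 1 (isobaric): W = PΔV = (703 kPa)(24.5 − 9.59 L) = 10482 J.
After step 1: P = 703 kPa, V = 24.5 L, T = 799.6 K.
Step 2 (adiabatic): W = (P₁V₁ − P₂V₂)/(γ−1) = (17224 − 25159)/0.4 = -19839 J.
W_total = 10482 − 19839 = -9358 J.

W_total ≈ -9360 J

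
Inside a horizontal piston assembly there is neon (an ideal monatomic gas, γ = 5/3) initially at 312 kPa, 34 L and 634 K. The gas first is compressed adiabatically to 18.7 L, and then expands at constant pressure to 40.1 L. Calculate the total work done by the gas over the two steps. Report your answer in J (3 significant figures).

Step 1 (adiabatic): W = (P₁V₁ − P₂V₂)/(γ−1) = (10608 − 15802)/0.667 = -7792 J.
After step 1: P = 845.1 kPa, V = 18.7 L, T = 944.5 K.
Step 2 (isobaric): W = PΔV = (845.1 kPa)(40.1 − 18.7 L) = 18084 J.
W_total = -7792 + 18084 = 10292 J.

W_total ≈ 10300 J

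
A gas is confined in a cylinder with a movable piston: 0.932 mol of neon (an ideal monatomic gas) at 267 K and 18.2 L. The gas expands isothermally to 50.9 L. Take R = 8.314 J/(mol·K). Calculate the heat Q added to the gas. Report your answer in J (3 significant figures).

Q ≈ 2130 J

Isothermal ⇒ ΔU = 0, so Q = W = nRT ln(V₂/V₁).
Q = (0.932)(8.314)(267) ln(50.9/18.2) = 2069 × 1.028 = 2128 J.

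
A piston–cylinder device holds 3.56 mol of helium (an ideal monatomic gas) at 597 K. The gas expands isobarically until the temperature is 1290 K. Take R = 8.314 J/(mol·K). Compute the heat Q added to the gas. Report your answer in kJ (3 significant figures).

Q ≈ 51.3 kJ

Isobaric: W = nRΔT = (3.56)(8.314)(693) = 20511 J.
ΔU = nCᵥΔT with Cᵥ = 3R/2: ΔU = (3.56)(12.47)(693) = 30767 J.
Q = ΔU + W = 30767 + 20511 = 51278 J.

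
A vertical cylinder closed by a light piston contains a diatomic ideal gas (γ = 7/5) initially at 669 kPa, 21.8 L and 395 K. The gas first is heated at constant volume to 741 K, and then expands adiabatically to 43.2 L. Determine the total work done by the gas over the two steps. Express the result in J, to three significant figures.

W_total ≈ 16400 J

Step 1 (isochoric): W = 0 (constant volume).
After step 1: P = 1255 kPa (V unchanged).
Step 2 (adiabatic): W = (P₁V₁ − P₂V₂)/(γ−1) = (27359 − 20811)/0.4 = 16371 J.
W_total = 0 + 16371 = 16371 J.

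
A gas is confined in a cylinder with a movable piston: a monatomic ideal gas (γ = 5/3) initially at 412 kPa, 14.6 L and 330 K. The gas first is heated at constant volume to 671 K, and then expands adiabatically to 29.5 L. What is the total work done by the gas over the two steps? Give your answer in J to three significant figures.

W_total ≈ 6870 J

Step 1 (isochoric): W = 0 (constant volume).
After step 1: P = 837.7 kPa (V unchanged).
Step 2 (adiabatic): W = (P₁V₁ − P₂V₂)/(γ−1) = (12231 − 7653)/0.667 = 6867 J.
W_total = 0 + 6867 = 6867 J.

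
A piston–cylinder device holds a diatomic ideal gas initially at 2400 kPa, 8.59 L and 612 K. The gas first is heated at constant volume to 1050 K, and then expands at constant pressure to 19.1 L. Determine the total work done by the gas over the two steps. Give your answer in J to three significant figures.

Step 1 (isochoric): W = 0 (constant volume).
After step 1: P = 4118 kPa (V unchanged).
Step 2 (isobaric): W = PΔV = (4118 kPa)(19.1 − 8.59 L) = 43276 J.
W_total = 0 + 43276 = 43276 J.

W_total ≈ 43300 J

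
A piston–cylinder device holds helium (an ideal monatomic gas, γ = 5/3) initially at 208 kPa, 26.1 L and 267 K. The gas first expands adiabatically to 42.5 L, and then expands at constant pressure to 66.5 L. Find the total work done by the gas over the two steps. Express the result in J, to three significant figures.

W_total ≈ 4470 J

Step 1 (adiabatic): W = (P₁V₁ − P₂V₂)/(γ−1) = (5429 − 3922)/0.667 = 2260 J.
After step 1: P = 92.29 kPa, V = 42.5 L, T = 192.9 K.
Step 2 (isobaric): W = PΔV = (92.29 kPa)(66.5 − 42.5 L) = 2215 J.
W_total = 2260 + 2215 = 4475 J.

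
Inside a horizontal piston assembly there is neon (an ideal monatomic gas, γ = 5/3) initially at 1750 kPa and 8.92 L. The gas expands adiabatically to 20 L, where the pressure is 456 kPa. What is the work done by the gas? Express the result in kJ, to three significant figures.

Adiabatic: W = (P₁V₁ − P₂V₂)/(γ − 1) with γ = 5/3.
P₁V₁ = 15610 J, P₂V₂ = 9120 J.
W = (15610 − 9120) / 0.6667 = 9735 J.

W ≈ 9.73 kJ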